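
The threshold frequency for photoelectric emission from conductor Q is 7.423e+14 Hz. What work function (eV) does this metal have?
3.07 eV

At the threshold frequency, photon energy equals work function:
φ = hf₀

Calculating:
φ = (6.626×10⁻³⁴ J·s)(7.423e+14 Hz)
φ = 3.07 eV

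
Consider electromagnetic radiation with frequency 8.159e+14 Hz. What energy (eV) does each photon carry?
3.3743 eV

Using E = hf:

E = hf = (6.626×10⁻³⁴ J·s)(8.159e+14 Hz)
E = 3.3743 eV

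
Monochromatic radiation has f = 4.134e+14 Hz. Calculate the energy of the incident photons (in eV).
1.7097 eV

Using E = hf:

E = hf = (6.626×10⁻³⁴ J·s)(4.134e+14 Hz)
E = 1.7097 eV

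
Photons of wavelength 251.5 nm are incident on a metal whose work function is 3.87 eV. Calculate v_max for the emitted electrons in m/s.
6.1057e+05 m/s

First, find the maximum kinetic energy:
E_photon = hc/λ = 4.9298 eV
KE_max = E_photon - φ = 4.9298 - 3.87 = 1.0598 eV

Convert to Joules: KE_max = 1.0598 × 1.602×10⁻¹⁹ J = 1.6980e-19 J

Then use KE = ½mv² to find velocity:
v = √(2·KE/m) = √(2 × 1.6980e-19 J / 9.109e-31 kg)
v = 6.1057e+05 m/s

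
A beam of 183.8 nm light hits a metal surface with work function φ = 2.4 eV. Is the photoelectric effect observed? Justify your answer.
Yes

For photoemission, the photon energy must exceed the work function.

Photon energy: E = hc/λ = 6.7456 eV
Work function: φ = 2.4 eV

Since E_photon (6.7456 eV) > φ (2.4 eV), photoemission WILL occur.
The threshold wavelength is λ₀ = hc/φ = 516.6 nm.
Since 183.8 nm < 516.6 nm, the light has sufficient energy.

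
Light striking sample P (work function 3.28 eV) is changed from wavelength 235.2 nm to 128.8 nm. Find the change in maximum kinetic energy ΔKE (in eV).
4.3547 eV

Using Einstein's equation: KE_max = hc/λ - φ

For λ₁ = 235.2 nm:
KE₁ = hc/λ₁ - φ = 5.2714 - 3.28 = 1.9914 eV

For λ₂ = 128.8 nm:
KE₂ = hc/λ₂ - φ = 9.6261 - 3.28 = 6.3461 eV

Change in KE:
ΔKE = KE₂ - KE₁ = 6.3461 - 1.9914 = 4.3547 eV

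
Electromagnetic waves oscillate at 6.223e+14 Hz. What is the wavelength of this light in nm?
481.75 nm

Using the wave equation: c = fλ

Solving for wavelength:
λ = c/f = (3×10⁸ m/s) / (6.223e+14 Hz)
λ = 481.75 nm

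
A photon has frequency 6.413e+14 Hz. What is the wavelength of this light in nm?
467.48 nm

Using the wave equation: c = fλ

Solving for wavelength:
λ = c/f = (3×10⁸ m/s) / (6.413e+14 Hz)
λ = 467.48 nm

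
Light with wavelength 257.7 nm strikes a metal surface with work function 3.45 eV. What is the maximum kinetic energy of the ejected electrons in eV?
1.3612 eV

Using Einstein's photoelectric equation: KE_max = hf - φ = hc/λ - φ

First, calculate the photon energy:
E_photon = hc/λ = (6.626×10⁻³⁴ J·s)(3×10⁸ m/s) / (257.7×10⁻⁹ m)
E_photon = 4.8112 eV

Then, the maximum kinetic energy:
KE_max = E_photon - φ = 4.8112 eV - 3.45 eV = 1.3612 eV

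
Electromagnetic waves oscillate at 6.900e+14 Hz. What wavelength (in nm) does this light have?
434.48 nm

Using the wave equation: c = fλ

Solving for wavelength:
λ = c/f = (3×10⁸ m/s) / (6.900e+14 Hz)
λ = 434.48 nm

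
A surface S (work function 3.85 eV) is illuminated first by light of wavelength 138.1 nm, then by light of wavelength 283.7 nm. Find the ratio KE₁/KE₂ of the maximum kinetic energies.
9.8564

Using Einstein's equation: KE_max = hc/λ - φ

For λ₁ = 138.1 nm:
E₁ = hc/λ₁ = 8.9779 eV
KE₁ = E₁ - φ = 8.9779 - 3.85 = 5.1279 eV

For λ₂ = 283.7 nm:
E₂ = hc/λ₂ = 4.3703 eV
KE₂ = E₂ - φ = 4.3703 - 3.85 = 0.5203 eV

Ratio: KE₁/KE₂ = 5.1279/0.5203 = 9.8564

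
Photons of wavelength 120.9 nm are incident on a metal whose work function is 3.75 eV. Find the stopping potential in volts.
6.5051 V

The stopping potential V_s satisfies: eV_s = KE_max

First, find KE_max using Einstein's equation:
E_photon = hc/λ = 10.2551 eV
KE_max = E_photon - φ = 10.2551 - 3.75 = 6.5051 eV

Since eV_s = KE_max:
V_s = KE_max/e = 6.5051 V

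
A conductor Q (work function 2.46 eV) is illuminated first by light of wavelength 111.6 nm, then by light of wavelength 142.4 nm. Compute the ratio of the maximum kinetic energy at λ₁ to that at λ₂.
1.3847

Using Einstein's equation: KE_max = hc/λ - φ

For λ₁ = 111.6 nm:
E₁ = hc/λ₁ = 11.1097 eV
KE₁ = E₁ - φ = 11.1097 - 2.46 = 8.6497 eV

For λ₂ = 142.4 nm:
E₂ = hc/λ₂ = 8.7068 eV
KE₂ = E₂ - φ = 8.7068 - 2.46 = 6.2468 eV

Ratio: KE₁/KE₂ = 8.6497/6.2468 = 1.3847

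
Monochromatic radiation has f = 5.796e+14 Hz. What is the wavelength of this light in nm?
517.24 nm

Using the wave equation: c = fλ

Solving for wavelength:
λ = c/f = (3×10⁸ m/s) / (5.796e+14 Hz)
λ = 517.24 nm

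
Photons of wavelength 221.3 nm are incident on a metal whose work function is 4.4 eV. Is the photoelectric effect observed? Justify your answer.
Yes

For photoemission, the photon energy must exceed the work function.

Photon energy: E = hc/λ = 5.6025 eV
Work function: φ = 4.4 eV

Since E_photon (5.6025 eV) > φ (4.4 eV), photoemission WILL occur.
The threshold wavelength is λ₀ = hc/φ = 281.8 nm.
Since 221.3 nm < 281.8 nm, the light has sufficient energy.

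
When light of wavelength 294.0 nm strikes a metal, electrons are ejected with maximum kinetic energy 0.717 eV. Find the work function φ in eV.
3.50 eV

From Einstein's photoelectric equation: KE_max = hf - φ = hc/λ - φ

Rearranging for φ:
φ = hc/λ - KE_max

Calculate photon energy:
E_photon = hc/λ = 4.2171 eV

Therefore:
φ = 4.2171 - 0.717 = 3.50 eV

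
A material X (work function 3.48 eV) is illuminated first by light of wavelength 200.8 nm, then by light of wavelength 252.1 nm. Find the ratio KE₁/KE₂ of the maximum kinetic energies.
1.8737

Using Einstein's equation: KE_max = hc/λ - φ

For λ₁ = 200.8 nm:
E₁ = hc/λ₁ = 6.1745 eV
KE₁ = E₁ - φ = 6.1745 - 3.48 = 2.6945 eV

For λ₂ = 252.1 nm:
E₂ = hc/λ₂ = 4.9181 eV
KE₂ = E₂ - φ = 4.9181 - 3.48 = 1.4381 eV

Ratio: KE₁/KE₂ = 2.6945/1.4381 = 1.8737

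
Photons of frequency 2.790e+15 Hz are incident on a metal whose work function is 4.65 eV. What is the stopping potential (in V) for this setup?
6.8885 V

The stopping potential V_s satisfies: eV_s = KE_max

First, find KE_max using Einstein's equation:
E_photon = hf = (6.626×10⁻³⁴ J·s)(2.790e+15 Hz) = 11.5385 eV
KE_max = E_photon - φ = 11.5385 - 4.65 = 6.8885 eV

Since eV_s = KE_max:
V_s = KE_max/e = 6.8885 V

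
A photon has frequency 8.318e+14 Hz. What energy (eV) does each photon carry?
3.4400 eV

Using E = hf:

E = hf = (6.626×10⁻³⁴ J·s)(8.318e+14 Hz)
E = 3.4400 eV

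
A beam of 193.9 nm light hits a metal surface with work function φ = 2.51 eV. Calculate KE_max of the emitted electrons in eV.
3.8842 eV

Using Einstein's photoelectric equation: KE_max = hf - φ = hc/λ - φ

First, calculate the photon energy:
E_photon = hc/λ = (6.626×10⁻³⁴ J·s)(3×10⁸ m/s) / (193.9×10⁻⁹ m)
E_photon = 6.3942 eV

Then, the maximum kinetic energy:
KE_max = E_photon - φ = 6.3942 eV - 2.51 eV = 3.8842 eV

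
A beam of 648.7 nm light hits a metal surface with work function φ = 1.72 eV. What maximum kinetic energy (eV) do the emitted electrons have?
0.1913 eV

Using Einstein's photoelectric equation: KE_max = hf - φ = hc/λ - φ

First, calculate the photon energy:
E_photon = hc/λ = (6.626×10⁻³⁴ J·s)(3×10⁸ m/s) / (648.7×10⁻⁹ m)
E_photon = 1.9113 eV

Then, the maximum kinetic energy:
KE_max = E_photon - φ = 1.9113 eV - 1.72 eV = 0.1913 eV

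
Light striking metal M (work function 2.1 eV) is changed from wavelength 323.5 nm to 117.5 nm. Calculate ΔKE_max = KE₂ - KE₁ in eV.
6.7193 eV

Using Einstein's equation: KE_max = hc/λ - φ

For λ₁ = 323.5 nm:
KE₁ = hc/λ₁ - φ = 3.8326 - 2.1 = 1.7326 eV

For λ₂ = 117.5 nm:
KE₂ = hc/λ₂ - φ = 10.5518 - 2.1 = 8.4518 eV

Change in KE:
ΔKE = KE₂ - KE₁ = 8.4518 - 1.7326 = 6.7193 eV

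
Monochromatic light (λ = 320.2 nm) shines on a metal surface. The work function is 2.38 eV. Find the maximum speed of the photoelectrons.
7.2447e+05 m/s

First, find the maximum kinetic energy:
E_photon = hc/λ = 3.8721 eV
KE_max = E_photon - φ = 3.8721 - 2.38 = 1.4921 eV

Convert to Joules: KE_max = 1.4921 × 1.602×10⁻¹⁹ J = 2.3906e-19 J

Then use KE = ½mv² to find velocity:
v = √(2·KE/m) = √(2 × 2.3906e-19 J / 9.109e-31 kg)
v = 7.2447e+05 m/s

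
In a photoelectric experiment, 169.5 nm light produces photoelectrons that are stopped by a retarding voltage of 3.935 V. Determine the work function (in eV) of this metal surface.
3.38 eV

The stopping potential gives the maximum kinetic energy: KE_max = eV_s = 3.935 eV

From Einstein's photoelectric equation: KE_max = hc/λ - φ
Rearranging: φ = hc/λ - KE_max

Calculate photon energy:
E_photon = hc/λ = (6.626×10⁻³⁴ J·s)(3×10⁸ m/s) / (169.5×10⁻⁹ m) = 7.3147 eV

Therefore:
φ = 7.3147 - 3.935 = 3.38 eV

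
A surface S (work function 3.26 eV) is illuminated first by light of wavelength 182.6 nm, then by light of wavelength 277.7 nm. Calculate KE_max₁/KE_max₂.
2.9302

Using Einstein's equation: KE_max = hc/λ - φ

For λ₁ = 182.6 nm:
E₁ = hc/λ₁ = 6.7899 eV
KE₁ = E₁ - φ = 6.7899 - 3.26 = 3.5299 eV

For λ₂ = 277.7 nm:
E₂ = hc/λ₂ = 4.4647 eV
KE₂ = E₂ - φ = 4.4647 - 3.26 = 1.2047 eV

Ratio: KE₁/KE₂ = 3.5299/1.2047 = 2.9302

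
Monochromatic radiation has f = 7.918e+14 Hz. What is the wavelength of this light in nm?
378.62 nm

Using the wave equation: c = fλ

Solving for wavelength:
λ = c/f = (3×10⁸ m/s) / (7.918e+14 Hz)
λ = 378.62 nm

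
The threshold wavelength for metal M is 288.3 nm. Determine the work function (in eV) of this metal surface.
4.30 eV

At the threshold wavelength, photon energy equals work function:
φ = hc/λ₀

Calculating:
φ = (6.626×10⁻³⁴ J·s)(3×10⁸ m/s) / (288.3×10⁻⁹ m)
φ = 4.30 eV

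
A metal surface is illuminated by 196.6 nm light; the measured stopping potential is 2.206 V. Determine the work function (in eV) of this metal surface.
4.10 eV

The stopping potential gives the maximum kinetic energy: KE_max = eV_s = 2.206 eV

From Einstein's photoelectric equation: KE_max = hc/λ - φ
Rearranging: φ = hc/λ - KE_max

Calculate photon energy:
E_photon = hc/λ = (6.626×10⁻³⁴ J·s)(3×10⁸ m/s) / (196.6×10⁻⁹ m) = 6.3064 eV

Therefore:
φ = 6.3064 - 2.206 = 4.10 eV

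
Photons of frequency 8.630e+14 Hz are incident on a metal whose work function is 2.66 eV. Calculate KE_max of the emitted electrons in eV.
0.9091 eV

Using Einstein's photoelectric equation: KE_max = hf - φ

First, calculate the photon energy:
E_photon = hf = (6.626×10⁻³⁴ J·s)(8.630e+14 Hz)
E_photon = 3.5691 eV

Then, the maximum kinetic energy:
KE_max = E_photon - φ = 3.5691 eV - 2.66 eV = 0.9091 eV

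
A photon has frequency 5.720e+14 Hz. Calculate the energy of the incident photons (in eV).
2.3656 eV

Using E = hf:

E = hf = (6.626×10⁻³⁴ J·s)(5.720e+14 Hz)
E = 2.3656 eV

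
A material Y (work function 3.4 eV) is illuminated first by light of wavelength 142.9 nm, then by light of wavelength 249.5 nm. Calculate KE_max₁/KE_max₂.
3.3622

Using Einstein's equation: KE_max = hc/λ - φ

For λ₁ = 142.9 nm:
E₁ = hc/λ₁ = 8.6763 eV
KE₁ = E₁ - φ = 8.6763 - 3.4 = 5.2763 eV

For λ₂ = 249.5 nm:
E₂ = hc/λ₂ = 4.9693 eV
KE₂ = E₂ - φ = 4.9693 - 3.4 = 1.5693 eV

Ratio: KE₁/KE₂ = 5.2763/1.5693 = 3.3622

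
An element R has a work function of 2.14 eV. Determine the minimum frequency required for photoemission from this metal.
5.1745e+14 Hz

The threshold frequency is when the photon energy equals the work function:
hf₀ = φ

Solving for f₀:
f₀ = φ/h = (2.14 eV × 1.602×10⁻¹⁹ J/eV) / (6.626×10⁻³⁴ J·s)
f₀ = 5.1745e+14 Hz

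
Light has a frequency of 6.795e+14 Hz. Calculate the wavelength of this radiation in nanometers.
441.20 nm

Using the wave equation: c = fλ

Solving for wavelength:
λ = c/f = (3×10⁸ m/s) / (6.795e+14 Hz)
λ = 441.20 nm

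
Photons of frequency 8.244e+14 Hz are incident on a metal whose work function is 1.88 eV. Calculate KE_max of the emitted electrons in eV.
1.5294 eV

Using Einstein's photoelectric equation: KE_max = hf - φ

First, calculate the photon energy:
E_photon = hf = (6.626×10⁻³⁴ J·s)(8.244e+14 Hz)
E_photon = 3.4094 eV

Then, the maximum kinetic energy:
KE_max = E_photon - φ = 3.4094 eV - 1.88 eV = 1.5294 eV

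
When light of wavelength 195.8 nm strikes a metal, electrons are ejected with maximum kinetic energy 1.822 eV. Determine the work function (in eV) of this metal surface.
4.51 eV

From Einstein's photoelectric equation: KE_max = hf - φ = hc/λ - φ

Rearranging for φ:
φ = hc/λ - KE_max

Calculate photon energy:
E_photon = hc/λ = 6.3322 eV

Therefore:
φ = 6.3322 - 1.822 = 4.51 eV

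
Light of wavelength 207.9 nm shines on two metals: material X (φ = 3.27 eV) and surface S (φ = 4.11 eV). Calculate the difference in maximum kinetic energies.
0.8400 eV

Using KE_max = hc/λ - φ for each metal:

Photon energy: E = hc/λ = 5.9636 eV

For material X (φ₁ = 3.27 eV):
KE₁ = E - φ₁ = 5.9636 - 3.27 = 2.6936 eV

For surface S (φ₂ = 4.11 eV):
KE₂ = E - φ₂ = 5.9636 - 4.11 = 1.8536 eV

Difference:
ΔKE = KE₁ - KE₂ = 2.6936 - 1.8536 = 0.8400 eV

Note: The difference equals the difference in work functions: 4.11 - 3.27 = 0.84 eV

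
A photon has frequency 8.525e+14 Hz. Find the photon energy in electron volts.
3.5257 eV

Using E = hf:

E = hf = (6.626×10⁻³⁴ J·s)(8.525e+14 Hz)
E = 3.5257 eV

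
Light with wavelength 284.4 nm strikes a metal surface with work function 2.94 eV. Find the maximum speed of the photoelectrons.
7.0663e+05 m/s

First, find the maximum kinetic energy:
E_photon = hc/λ = 4.3595 eV
KE_max = E_photon - φ = 4.3595 - 2.94 = 1.4195 eV

Convert to Joules: KE_max = 1.4195 × 1.602×10⁻¹⁹ J = 2.2743e-19 J

Then use KE = ½mv² to find velocity:
v = √(2·KE/m) = √(2 × 2.2743e-19 J / 9.109e-31 kg)
v = 7.0663e+05 m/s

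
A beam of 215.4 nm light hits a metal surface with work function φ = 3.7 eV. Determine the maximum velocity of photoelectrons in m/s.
8.5043e+05 m/s

First, find the maximum kinetic energy:
E_photon = hc/λ = 5.7560 eV
KE_max = E_photon - φ = 5.7560 - 3.7 = 2.0560 eV

Convert to Joules: KE_max = 2.0560 × 1.602×10⁻¹⁹ J = 3.2941e-19 J

Then use KE = ½mv² to find velocity:
v = √(2·KE/m) = √(2 × 3.2941e-19 J / 9.109e-31 kg)
v = 8.5043e+05 m/s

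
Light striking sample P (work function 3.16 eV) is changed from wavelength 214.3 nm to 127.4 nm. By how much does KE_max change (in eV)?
3.9463 eV

Using Einstein's equation: KE_max = hc/λ - φ

For λ₁ = 214.3 nm:
KE₁ = hc/λ₁ - φ = 5.7855 - 3.16 = 2.6255 eV

For λ₂ = 127.4 nm:
KE₂ = hc/λ₂ - φ = 9.7319 - 3.16 = 6.5719 eV

Change in KE:
ΔKE = KE₂ - KE₁ = 6.5719 - 2.6255 = 3.9463 eV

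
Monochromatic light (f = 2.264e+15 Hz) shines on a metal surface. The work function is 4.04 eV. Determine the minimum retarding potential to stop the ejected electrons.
5.3232 V

The stopping potential V_s satisfies: eV_s = KE_max

First, find KE_max using Einstein's equation:
E_photon = hf = (6.626×10⁻³⁴ J·s)(2.264e+15 Hz) = 9.3632 eV
KE_max = E_photon - φ = 9.3632 - 4.04 = 5.3232 eV

Since eV_s = KE_max:
V_s = KE_max/e = 5.3232 V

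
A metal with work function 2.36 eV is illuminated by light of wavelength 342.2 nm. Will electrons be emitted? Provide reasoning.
Yes

For photoemission, the photon energy must exceed the work function.

Photon energy: E = hc/λ = 3.6232 eV
Work function: φ = 2.36 eV

Since E_photon (3.6232 eV) > φ (2.36 eV), photoemission WILL occur.
The threshold wavelength is λ₀ = hc/φ = 525.4 nm.
Since 342.2 nm < 525.4 nm, the light has sufficient energy.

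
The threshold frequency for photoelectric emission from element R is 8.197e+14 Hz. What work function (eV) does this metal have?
3.39 eV

At the threshold frequency, photon energy equals work function:
φ = hf₀

Calculating:
φ = (6.626×10⁻³⁴ J·s)(8.197e+14 Hz)
φ = 3.39 eV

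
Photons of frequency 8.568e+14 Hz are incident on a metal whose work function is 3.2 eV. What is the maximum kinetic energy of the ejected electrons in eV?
0.3434 eV

Using Einstein's photoelectric equation: KE_max = hf - φ

First, calculate the photon energy:
E_photon = hf = (6.626×10⁻³⁴ J·s)(8.568e+14 Hz)
E_photon = 3.5434 eV

Then, the maximum kinetic energy:
KE_max = E_photon - φ = 3.5434 eV - 3.2 eV = 0.3434 eV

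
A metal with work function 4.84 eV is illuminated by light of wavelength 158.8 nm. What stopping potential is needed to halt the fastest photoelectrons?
2.9676 V

The stopping potential V_s satisfies: eV_s = KE_max

First, find KE_max using Einstein's equation:
E_photon = hc/λ = 7.8076 eV
KE_max = E_photon - φ = 7.8076 - 4.84 = 2.9676 eV

Since eV_s = KE_max:
V_s = KE_max/e = 2.9676 V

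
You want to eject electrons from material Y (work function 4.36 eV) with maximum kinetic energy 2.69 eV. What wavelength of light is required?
175.86 nm

From Einstein's equation: KE_max = hc/λ - φ

Rearranging for λ:
hc/λ = KE_max + φ
λ = hc/(KE_max + φ)

Required photon energy:
E_photon = KE_max + φ = 2.69 + 4.36 = 7.05 eV

Required wavelength:
λ = hc/E_photon = (6.626×10⁻³⁴)(3×10⁸) / (7.05 × 1.602×10⁻¹⁹)
λ = 175.86 nm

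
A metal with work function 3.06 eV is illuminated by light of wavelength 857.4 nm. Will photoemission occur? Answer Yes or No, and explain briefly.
No

For photoemission, the photon energy must exceed the work function.

Photon energy: E = hc/λ = 1.4460 eV
Work function: φ = 3.06 eV

Since E_photon (1.4460 eV) < φ (3.06 eV), photoemission will NOT occur.
The threshold wavelength is λ₀ = hc/φ = 405.2 nm.
Since 857.4 nm > 405.2 nm, the photons lack sufficient energy.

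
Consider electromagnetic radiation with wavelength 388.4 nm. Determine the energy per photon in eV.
3.1922 eV

Using E = hf = hc/λ:

E = hc/λ = (6.626×10⁻³⁴ J·s)(3×10⁸ m/s) / (388.4×10⁻⁹ m)
E = 3.1922 eV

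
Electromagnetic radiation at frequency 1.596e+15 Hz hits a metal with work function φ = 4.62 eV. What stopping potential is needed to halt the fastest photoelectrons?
1.9805 V

The stopping potential V_s satisfies: eV_s = KE_max

First, find KE_max using Einstein's equation:
E_photon = hf = (6.626×10⁻³⁴ J·s)(1.596e+15 Hz) = 6.6005 eV
KE_max = E_photon - φ = 6.6005 - 4.62 = 1.9805 eV

Since eV_s = KE_max:
V_s = KE_max/e = 1.9805 V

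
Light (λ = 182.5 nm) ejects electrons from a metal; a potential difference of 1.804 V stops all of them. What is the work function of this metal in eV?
4.99 eV

The stopping potential gives the maximum kinetic energy: KE_max = eV_s = 1.804 eV

From Einstein's photoelectric equation: KE_max = hc/λ - φ
Rearranging: φ = hc/λ - KE_max

Calculate photon energy:
E_photon = hc/λ = (6.626×10⁻³⁴ J·s)(3×10⁸ m/s) / (182.5×10⁻⁹ m) = 6.7937 eV

Therefore:
φ = 6.7937 - 1.804 = 4.99 eV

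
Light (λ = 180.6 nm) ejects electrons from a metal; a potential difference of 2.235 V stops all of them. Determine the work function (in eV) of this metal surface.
4.63 eV

The stopping potential gives the maximum kinetic energy: KE_max = eV_s = 2.235 eV

From Einstein's photoelectric equation: KE_max = hc/λ - φ
Rearranging: φ = hc/λ - KE_max

Calculate photon energy:
E_photon = hc/λ = (6.626×10⁻³⁴ J·s)(3×10⁸ m/s) / (180.6×10⁻⁹ m) = 6.8651 eV

Therefore:
φ = 6.8651 - 2.235 = 4.63 eV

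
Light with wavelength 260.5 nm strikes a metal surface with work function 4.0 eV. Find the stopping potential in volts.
0.7595 V

The stopping potential V_s satisfies: eV_s = KE_max

First, find KE_max using Einstein's equation:
E_photon = hc/λ = 4.7595 eV
KE_max = E_photon - φ = 4.7595 - 4.0 = 0.7595 eV

Since eV_s = KE_max:
V_s = KE_max/e = 0.7595 V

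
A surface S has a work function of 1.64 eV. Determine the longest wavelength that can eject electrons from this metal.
756.00 nm

The threshold wavelength is when the photon energy equals the work function:
hc/λ₀ = φ

Solving for λ₀:
λ₀ = hc/φ = (6.626×10⁻³⁴ J·s)(3×10⁸ m/s) / (1.64 eV × 1.602×10⁻¹⁹ J/eV)
λ₀ = 756.00 nm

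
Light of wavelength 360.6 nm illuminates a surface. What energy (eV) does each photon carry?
3.4383 eV

Using E = hf = hc/λ:

E = hc/λ = (6.626×10⁻³⁴ J·s)(3×10⁸ m/s) / (360.6×10⁻⁹ m)
E = 3.4383 eV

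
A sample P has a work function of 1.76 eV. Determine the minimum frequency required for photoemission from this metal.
4.2557e+14 Hz

The threshold frequency is when the photon energy equals the work function:
hf₀ = φ

Solving for f₀:
f₀ = φ/h = (1.76 eV × 1.602×10⁻¹⁹ J/eV) / (6.626×10⁻³⁴ J·s)
f₀ = 4.2557e+14 Hz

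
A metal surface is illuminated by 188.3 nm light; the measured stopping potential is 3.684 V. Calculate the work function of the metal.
2.90 eV

The stopping potential gives the maximum kinetic energy: KE_max = eV_s = 3.684 eV

From Einstein's photoelectric equation: KE_max = hc/λ - φ
Rearranging: φ = hc/λ - KE_max

Calculate photon energy:
E_photon = hc/λ = (6.626×10⁻³⁴ J·s)(3×10⁸ m/s) / (188.3×10⁻⁹ m) = 6.5844 eV

Therefore:
φ = 6.5844 - 3.684 = 2.90 eV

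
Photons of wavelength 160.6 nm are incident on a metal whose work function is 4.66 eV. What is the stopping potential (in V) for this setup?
3.0601 V

The stopping potential V_s satisfies: eV_s = KE_max

First, find KE_max using Einstein's equation:
E_photon = hc/λ = 7.7201 eV
KE_max = E_photon - φ = 7.7201 - 4.66 = 3.0601 eV

Since eV_s = KE_max:
V_s = KE_max/e = 3.0601 V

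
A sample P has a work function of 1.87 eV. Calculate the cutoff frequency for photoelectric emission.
4.5216e+14 Hz

The threshold frequency is when the photon energy equals the work function:
hf₀ = φ

Solving for f₀:
f₀ = φ/h = (1.87 eV × 1.602×10⁻¹⁹ J/eV) / (6.626×10⁻³⁴ J·s)
f₀ = 4.5216e+14 Hz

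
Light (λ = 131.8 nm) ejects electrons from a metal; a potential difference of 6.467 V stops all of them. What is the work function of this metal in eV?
2.94 eV

The stopping potential gives the maximum kinetic energy: KE_max = eV_s = 6.467 eV

From Einstein's photoelectric equation: KE_max = hc/λ - φ
Rearranging: φ = hc/λ - KE_max

Calculate photon energy:
E_photon = hc/λ = (6.626×10⁻³⁴ J·s)(3×10⁸ m/s) / (131.8×10⁻⁹ m) = 9.4070 eV

Therefore:
φ = 9.4070 - 6.467 = 2.94 eV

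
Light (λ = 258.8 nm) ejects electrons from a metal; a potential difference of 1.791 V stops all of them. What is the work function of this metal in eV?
3.00 eV

The stopping potential gives the maximum kinetic energy: KE_max = eV_s = 1.791 eV

From Einstein's photoelectric equation: KE_max = hc/λ - φ
Rearranging: φ = hc/λ - KE_max

Calculate photon energy:
E_photon = hc/λ = (6.626×10⁻³⁴ J·s)(3×10⁸ m/s) / (258.8×10⁻⁹ m) = 4.7907 eV

Therefore:
φ = 4.7907 - 1.791 = 3.00 eV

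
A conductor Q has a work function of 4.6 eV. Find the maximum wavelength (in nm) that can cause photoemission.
269.53 nm

The threshold wavelength is when the photon energy equals the work function:
hc/λ₀ = φ

Solving for λ₀:
λ₀ = hc/φ = (6.626×10⁻³⁴ J·s)(3×10⁸ m/s) / (4.6 eV × 1.602×10⁻¹⁹ J/eV)
λ₀ = 269.53 nm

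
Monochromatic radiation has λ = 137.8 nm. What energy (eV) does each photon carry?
8.9974 eV

Using E = hf = hc/λ:

E = hc/λ = (6.626×10⁻³⁴ J·s)(3×10⁸ m/s) / (137.8×10⁻⁹ m)
E = 8.9974 eV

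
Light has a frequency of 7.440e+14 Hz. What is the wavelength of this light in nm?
402.95 nm

Using the wave equation: c = fλ

Solving for wavelength:
λ = c/f = (3×10⁸ m/s) / (7.440e+14 Hz)
λ = 402.95 nm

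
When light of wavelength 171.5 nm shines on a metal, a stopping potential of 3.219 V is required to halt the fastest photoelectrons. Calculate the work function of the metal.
4.01 eV

The stopping potential gives the maximum kinetic energy: KE_max = eV_s = 3.219 eV

From Einstein's photoelectric equation: KE_max = hc/λ - φ
Rearranging: φ = hc/λ - KE_max

Calculate photon energy:
E_photon = hc/λ = (6.626×10⁻³⁴ J·s)(3×10⁸ m/s) / (171.5×10⁻⁹ m) = 7.2294 eV

Therefore:
φ = 7.2294 - 3.219 = 4.01 eV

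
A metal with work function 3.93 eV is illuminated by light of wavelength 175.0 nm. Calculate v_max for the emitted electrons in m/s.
1.0534e+06 m/s

First, find the maximum kinetic energy:
E_photon = hc/λ = 7.0848 eV
KE_max = E_photon - φ = 7.0848 - 3.93 = 3.1548 eV

Convert to Joules: KE_max = 3.1548 × 1.602×10⁻¹⁹ J = 5.0546e-19 J

Then use KE = ½mv² to find velocity:
v = √(2·KE/m) = √(2 × 5.0546e-19 J / 9.109e-31 kg)
v = 1.0534e+06 m/s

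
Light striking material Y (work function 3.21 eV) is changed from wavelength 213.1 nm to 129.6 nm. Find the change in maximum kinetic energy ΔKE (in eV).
3.7486 eV

Using Einstein's equation: KE_max = hc/λ - φ

For λ₁ = 213.1 nm:
KE₁ = hc/λ₁ - φ = 5.8181 - 3.21 = 2.6081 eV

For λ₂ = 129.6 nm:
KE₂ = hc/λ₂ - φ = 9.5667 - 3.21 = 6.3567 eV

Change in KE:
ΔKE = KE₂ - KE₁ = 6.3567 - 2.6081 = 3.7486 eV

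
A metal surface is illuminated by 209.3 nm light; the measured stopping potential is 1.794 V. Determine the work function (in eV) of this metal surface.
4.13 eV

The stopping potential gives the maximum kinetic energy: KE_max = eV_s = 1.794 eV

From Einstein's photoelectric equation: KE_max = hc/λ - φ
Rearranging: φ = hc/λ - KE_max

Calculate photon energy:
E_photon = hc/λ = (6.626×10⁻³⁴ J·s)(3×10⁸ m/s) / (209.3×10⁻⁹ m) = 5.9238 eV

Therefore:
φ = 5.9238 - 1.794 = 4.13 eV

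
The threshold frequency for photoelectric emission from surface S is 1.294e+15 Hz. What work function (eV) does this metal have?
5.35 eV

At the threshold frequency, photon energy equals work function:
φ = hf₀

Calculating:
φ = (6.626×10⁻³⁴ J·s)(1.294e+15 Hz)
φ = 5.35 eV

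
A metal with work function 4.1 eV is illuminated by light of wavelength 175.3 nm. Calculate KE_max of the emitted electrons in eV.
2.9727 eV

Using Einstein's photoelectric equation: KE_max = hf - φ = hc/λ - φ

First, calculate the photon energy:
E_photon = hc/λ = (6.626×10⁻³⁴ J·s)(3×10⁸ m/s) / (175.3×10⁻⁹ m)
E_photon = 7.0727 eV

Then, the maximum kinetic energy:
KE_max = E_photon - φ = 7.0727 eV - 4.1 eV = 2.9727 eV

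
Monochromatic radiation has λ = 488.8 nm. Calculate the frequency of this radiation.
6.1332e+14 Hz

Using the wave equation: c = fλ

Solving for frequency:
f = c/λ = (3×10⁸ m/s) / (488.8×10⁻⁹ m)
f = 6.1332e+14 Hz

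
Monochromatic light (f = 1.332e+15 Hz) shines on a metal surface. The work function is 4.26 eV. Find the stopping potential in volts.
1.2487 V

The stopping potential V_s satisfies: eV_s = KE_max

First, find KE_max using Einstein's equation:
E_photon = hf = (6.626×10⁻³⁴ J·s)(1.332e+15 Hz) = 5.5087 eV
KE_max = E_photon - φ = 5.5087 - 4.26 = 1.2487 eV

Since eV_s = KE_max:
V_s = KE_max/e = 1.2487 V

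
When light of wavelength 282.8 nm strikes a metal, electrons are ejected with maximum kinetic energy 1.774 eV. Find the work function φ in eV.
2.61 eV

From Einstein's photoelectric equation: KE_max = hf - φ = hc/λ - φ

Rearranging for φ:
φ = hc/λ - KE_max

Calculate photon energy:
E_photon = hc/λ = 4.3842 eV

Therefore:
φ = 4.3842 - 1.774 = 2.61 eV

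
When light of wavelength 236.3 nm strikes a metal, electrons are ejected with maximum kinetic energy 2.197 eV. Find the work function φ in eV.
3.05 eV

From Einstein's photoelectric equation: KE_max = hf - φ = hc/λ - φ

Rearranging for φ:
φ = hc/λ - KE_max

Calculate photon energy:
E_photon = hc/λ = 5.2469 eV

Therefore:
φ = 5.2469 - 2.197 = 3.05 eV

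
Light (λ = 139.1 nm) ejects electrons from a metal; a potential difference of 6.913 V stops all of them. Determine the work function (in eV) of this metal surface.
2.00 eV

The stopping potential gives the maximum kinetic energy: KE_max = eV_s = 6.913 eV

From Einstein's photoelectric equation: KE_max = hc/λ - φ
Rearranging: φ = hc/λ - KE_max

Calculate photon energy:
E_photon = hc/λ = (6.626×10⁻³⁴ J·s)(3×10⁸ m/s) / (139.1×10⁻⁹ m) = 8.9133 eV

Therefore:
φ = 8.9133 - 6.913 = 2.00 eV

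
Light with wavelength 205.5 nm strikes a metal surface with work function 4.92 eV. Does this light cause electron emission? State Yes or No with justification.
Yes

For photoemission, the photon energy must exceed the work function.

Photon energy: E = hc/λ = 6.0333 eV
Work function: φ = 4.92 eV

Since E_photon (6.0333 eV) > φ (4.92 eV), photoemission WILL occur.
The threshold wavelength is λ₀ = hc/φ = 252.0 nm.
Since 205.5 nm < 252.0 nm, the light has sufficient energy.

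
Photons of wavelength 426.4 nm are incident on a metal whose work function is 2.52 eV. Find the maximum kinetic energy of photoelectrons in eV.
0.3877 eV

Using Einstein's photoelectric equation: KE_max = hf - φ = hc/λ - φ

First, calculate the photon energy:
E_photon = hc/λ = (6.626×10⁻³⁴ J·s)(3×10⁸ m/s) / (426.4×10⁻⁹ m)
E_photon = 2.9077 eV

Then, the maximum kinetic energy:
KE_max = E_photon - φ = 2.9077 eV - 2.52 eV = 0.3877 eV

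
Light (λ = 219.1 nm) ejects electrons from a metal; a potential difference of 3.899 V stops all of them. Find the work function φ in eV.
1.76 eV

The stopping potential gives the maximum kinetic energy: KE_max = eV_s = 3.899 eV

From Einstein's photoelectric equation: KE_max = hc/λ - φ
Rearranging: φ = hc/λ - KE_max

Calculate photon energy:
E_photon = hc/λ = (6.626×10⁻³⁴ J·s)(3×10⁸ m/s) / (219.1×10⁻⁹ m) = 5.6588 eV

Therefore:
φ = 5.6588 - 3.899 = 1.76 eV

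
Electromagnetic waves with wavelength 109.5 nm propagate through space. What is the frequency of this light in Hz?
2.7378e+15 Hz

Using the wave equation: c = fλ

Solving for frequency:
f = c/λ = (3×10⁸ m/s) / (109.5×10⁻⁹ m)
f = 2.7378e+15 Hz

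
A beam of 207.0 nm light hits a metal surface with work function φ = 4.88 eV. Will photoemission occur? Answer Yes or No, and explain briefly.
Yes

For photoemission, the photon energy must exceed the work function.

Photon energy: E = hc/λ = 5.9896 eV
Work function: φ = 4.88 eV

Since E_photon (5.9896 eV) > φ (4.88 eV), photoemission WILL occur.
The threshold wavelength is λ₀ = hc/φ = 254.1 nm.
Since 207.0 nm < 254.1 nm, the light has sufficient energy.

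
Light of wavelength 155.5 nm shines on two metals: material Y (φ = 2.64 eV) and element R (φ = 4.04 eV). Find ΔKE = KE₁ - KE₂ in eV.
1.4000 eV

Using KE_max = hc/λ - φ for each metal:

Photon energy: E = hc/λ = 7.9733 eV

For material Y (φ₁ = 2.64 eV):
KE₁ = E - φ₁ = 7.9733 - 2.64 = 5.3333 eV

For element R (φ₂ = 4.04 eV):
KE₂ = E - φ₂ = 7.9733 - 4.04 = 3.9333 eV

Difference:
ΔKE = KE₁ - KE₂ = 5.3333 - 3.9333 = 1.4000 eV

Note: The difference equals the difference in work functions: 4.04 - 2.64 = 1.40 eV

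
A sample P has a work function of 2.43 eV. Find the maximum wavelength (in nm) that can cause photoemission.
510.22 nm

The threshold wavelength is when the photon energy equals the work function:
hc/λ₀ = φ

Solving for λ₀:
λ₀ = hc/φ = (6.626×10⁻³⁴ J·s)(3×10⁸ m/s) / (2.43 eV × 1.602×10⁻¹⁹ J/eV)
λ₀ = 510.22 nm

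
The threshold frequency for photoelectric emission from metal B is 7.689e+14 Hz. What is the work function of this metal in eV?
3.18 eV

At the threshold frequency, photon energy equals work function:
φ = hf₀

Calculating:
φ = (6.626×10⁻³⁴ J·s)(7.689e+14 Hz)
φ = 3.18 eV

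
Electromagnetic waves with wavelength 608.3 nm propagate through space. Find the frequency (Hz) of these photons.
4.9284e+14 Hz

Using the wave equation: c = fλ

Solving for frequency:
f = c/λ = (3×10⁸ m/s) / (608.3×10⁻⁹ m)
f = 4.9284e+14 Hz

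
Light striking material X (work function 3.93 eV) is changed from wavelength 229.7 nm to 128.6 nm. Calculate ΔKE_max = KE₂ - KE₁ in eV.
4.2434 eV

Using Einstein's equation: KE_max = hc/λ - φ

For λ₁ = 229.7 nm:
KE₁ = hc/λ₁ - φ = 5.3977 - 3.93 = 1.4677 eV

For λ₂ = 128.6 nm:
KE₂ = hc/λ₂ - φ = 9.6411 - 3.93 = 5.7111 eV

Change in KE:
ΔKE = KE₂ - KE₁ = 5.7111 - 1.4677 = 4.2434 eV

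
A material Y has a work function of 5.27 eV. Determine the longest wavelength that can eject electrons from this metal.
235.26 nm

The threshold wavelength is when the photon energy equals the work function:
hc/λ₀ = φ

Solving for λ₀:
λ₀ = hc/φ = (6.626×10⁻³⁴ J·s)(3×10⁸ m/s) / (5.27 eV × 1.602×10⁻¹⁹ J/eV)
λ₀ = 235.26 nm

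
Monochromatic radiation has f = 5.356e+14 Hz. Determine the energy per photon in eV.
2.2151 eV

Using E = hf:

E = hf = (6.626×10⁻³⁴ J·s)(5.356e+14 Hz)
E = 2.2151 eV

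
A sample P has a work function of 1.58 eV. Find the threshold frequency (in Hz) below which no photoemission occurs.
3.8204e+14 Hz

The threshold frequency is when the photon energy equals the work function:
hf₀ = φ

Solving for f₀:
f₀ = φ/h = (1.58 eV × 1.602×10⁻¹⁹ J/eV) / (6.626×10⁻³⁴ J·s)
f₀ = 3.8204e+14 Hz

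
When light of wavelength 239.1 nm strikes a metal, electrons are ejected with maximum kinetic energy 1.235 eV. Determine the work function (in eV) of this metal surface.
3.95 eV

From Einstein's photoelectric equation: KE_max = hf - φ = hc/λ - φ

Rearranging for φ:
φ = hc/λ - KE_max

Calculate photon energy:
E_photon = hc/λ = 5.1855 eV

Therefore:
φ = 5.1855 - 1.235 = 3.95 eV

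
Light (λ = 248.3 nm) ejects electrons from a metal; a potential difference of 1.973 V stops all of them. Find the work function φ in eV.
3.02 eV

The stopping potential gives the maximum kinetic energy: KE_max = eV_s = 1.973 eV

From Einstein's photoelectric equation: KE_max = hc/λ - φ
Rearranging: φ = hc/λ - KE_max

Calculate photon energy:
E_photon = hc/λ = (6.626×10⁻³⁴ J·s)(3×10⁸ m/s) / (248.3×10⁻⁹ m) = 4.9933 eV

Therefore:
φ = 4.9933 - 1.973 = 3.02 eV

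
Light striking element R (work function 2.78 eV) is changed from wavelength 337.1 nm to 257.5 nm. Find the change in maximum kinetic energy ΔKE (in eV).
1.1370 eV

Using Einstein's equation: KE_max = hc/λ - φ

For λ₁ = 337.1 nm:
KE₁ = hc/λ₁ - φ = 3.6780 - 2.78 = 0.8980 eV

For λ₂ = 257.5 nm:
KE₂ = hc/λ₂ - φ = 4.8149 - 2.78 = 2.0349 eV

Change in KE:
ΔKE = KE₂ - KE₁ = 2.0349 - 0.8980 = 1.1370 eV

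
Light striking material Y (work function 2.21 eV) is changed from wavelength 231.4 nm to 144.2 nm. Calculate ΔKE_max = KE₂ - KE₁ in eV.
3.2401 eV

Using Einstein's equation: KE_max = hc/λ - φ

For λ₁ = 231.4 nm:
KE₁ = hc/λ₁ - φ = 5.3580 - 2.21 = 3.1480 eV

For λ₂ = 144.2 nm:
KE₂ = hc/λ₂ - φ = 8.5981 - 2.21 = 6.3881 eV

Change in KE:
ΔKE = KE₂ - KE₁ = 6.3881 - 3.1480 = 3.2401 eV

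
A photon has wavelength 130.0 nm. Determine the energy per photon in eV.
9.5372 eV

Using E = hf = hc/λ:

E = hc/λ = (6.626×10⁻³⁴ J·s)(3×10⁸ m/s) / (130.0×10⁻⁹ m)
E = 9.5372 eV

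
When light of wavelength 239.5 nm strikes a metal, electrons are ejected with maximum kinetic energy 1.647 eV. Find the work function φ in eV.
3.53 eV

From Einstein's photoelectric equation: KE_max = hf - φ = hc/λ - φ

Rearranging for φ:
φ = hc/λ - KE_max

Calculate photon energy:
E_photon = hc/λ = 5.1768 eV

Therefore:
φ = 5.1768 - 1.647 = 3.53 eV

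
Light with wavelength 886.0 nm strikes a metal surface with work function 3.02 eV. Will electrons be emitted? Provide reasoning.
No

For photoemission, the photon energy must exceed the work function.

Photon energy: E = hc/λ = 1.3994 eV
Work function: φ = 3.02 eV

Since E_photon (1.3994 eV) < φ (3.02 eV), photoemission will NOT occur.
The threshold wavelength is λ₀ = hc/φ = 410.5 nm.
Since 886.0 nm > 410.5 nm, the photons lack sufficient energy.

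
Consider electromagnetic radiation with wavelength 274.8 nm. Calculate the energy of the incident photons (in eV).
4.5118 eV

Using E = hf = hc/λ:

E = hc/λ = (6.626×10⁻³⁴ J·s)(3×10⁸ m/s) / (274.8×10⁻⁹ m)
E = 4.5118 eV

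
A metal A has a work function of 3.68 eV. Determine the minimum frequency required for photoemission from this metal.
8.8982e+14 Hz

The threshold frequency is when the photon energy equals the work function:
hf₀ = φ

Solving for f₀:
f₀ = φ/h = (3.68 eV × 1.602×10⁻¹⁹ J/eV) / (6.626×10⁻³⁴ J·s)
f₀ = 8.8982e+14 Hz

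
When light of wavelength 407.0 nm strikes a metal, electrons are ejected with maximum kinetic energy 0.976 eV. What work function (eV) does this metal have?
2.07 eV

From Einstein's photoelectric equation: KE_max = hf - φ = hc/λ - φ

Rearranging for φ:
φ = hc/λ - KE_max

Calculate photon energy:
E_photon = hc/λ = 3.0463 eV

Therefore:
φ = 3.0463 - 0.976 = 2.07 eV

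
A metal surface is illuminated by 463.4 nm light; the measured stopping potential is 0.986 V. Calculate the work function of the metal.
1.69 eV

The stopping potential gives the maximum kinetic energy: KE_max = eV_s = 0.986 eV

From Einstein's photoelectric equation: KE_max = hc/λ - φ
Rearranging: φ = hc/λ - KE_max

Calculate photon energy:
E_photon = hc/λ = (6.626×10⁻³⁴ J·s)(3×10⁸ m/s) / (463.4×10⁻⁹ m) = 2.6755 eV

Therefore:
φ = 2.6755 - 0.986 = 1.69 eV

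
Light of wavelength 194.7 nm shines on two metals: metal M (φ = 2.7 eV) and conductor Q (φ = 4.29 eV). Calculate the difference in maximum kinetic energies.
1.5900 eV

Using KE_max = hc/λ - φ for each metal:

Photon energy: E = hc/λ = 6.3680 eV

For metal M (φ₁ = 2.7 eV):
KE₁ = E - φ₁ = 6.3680 - 2.7 = 3.6680 eV

For conductor Q (φ₂ = 4.29 eV):
KE₂ = E - φ₂ = 6.3680 - 4.29 = 2.0780 eV

Difference:
ΔKE = KE₁ - KE₂ = 3.6680 - 2.0780 = 1.5900 eV

Note: The difference equals the difference in work functions: 4.29 - 2.7 = 1.59 eV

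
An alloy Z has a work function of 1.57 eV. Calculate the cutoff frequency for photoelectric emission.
3.7962e+14 Hz

The threshold frequency is when the photon energy equals the work function:
hf₀ = φ

Solving for f₀:
f₀ = φ/h = (1.57 eV × 1.602×10⁻¹⁹ J/eV) / (6.626×10⁻³⁴ J·s)
f₀ = 3.7962e+14 Hz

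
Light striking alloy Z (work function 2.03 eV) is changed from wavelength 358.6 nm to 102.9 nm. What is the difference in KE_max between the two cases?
8.5915 eV

Using Einstein's equation: KE_max = hc/λ - φ

For λ₁ = 358.6 nm:
KE₁ = hc/λ₁ - φ = 3.4575 - 2.03 = 1.4275 eV

For λ₂ = 102.9 nm:
KE₂ = hc/λ₂ - φ = 12.0490 - 2.03 = 10.0190 eV

Change in KE:
ΔKE = KE₂ - KE₁ = 10.0190 - 1.4275 = 8.5915 eV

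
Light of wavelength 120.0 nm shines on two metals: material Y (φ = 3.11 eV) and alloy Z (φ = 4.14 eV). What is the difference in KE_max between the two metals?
1.0300 eV

Using KE_max = hc/λ - φ for each metal:

Photon energy: E = hc/λ = 10.3320 eV

For material Y (φ₁ = 3.11 eV):
KE₁ = E - φ₁ = 10.3320 - 3.11 = 7.2220 eV

For alloy Z (φ₂ = 4.14 eV):
KE₂ = E - φ₂ = 10.3320 - 4.14 = 6.1920 eV

Difference:
ΔKE = KE₁ - KE₂ = 7.2220 - 6.1920 = 1.0300 eV

Note: The difference equals the difference in work functions: 4.14 - 3.11 = 1.03 eV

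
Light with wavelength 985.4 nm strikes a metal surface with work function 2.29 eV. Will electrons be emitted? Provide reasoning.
No

For photoemission, the photon energy must exceed the work function.

Photon energy: E = hc/λ = 1.2582 eV
Work function: φ = 2.29 eV

Since E_photon (1.2582 eV) < φ (2.29 eV), photoemission will NOT occur.
The threshold wavelength is λ₀ = hc/φ = 541.4 nm.
Since 985.4 nm > 541.4 nm, the photons lack sufficient energy.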